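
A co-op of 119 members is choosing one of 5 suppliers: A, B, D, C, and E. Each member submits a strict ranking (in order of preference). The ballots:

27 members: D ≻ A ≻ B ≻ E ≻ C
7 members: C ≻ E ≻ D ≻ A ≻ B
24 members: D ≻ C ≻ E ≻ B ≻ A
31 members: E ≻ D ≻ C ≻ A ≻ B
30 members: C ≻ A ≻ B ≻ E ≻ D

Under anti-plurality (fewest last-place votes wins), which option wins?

E

Last-place votes: A 24, B 38, D 30, C 27, E 0.
E is ranked last by the fewest voters, so E wins.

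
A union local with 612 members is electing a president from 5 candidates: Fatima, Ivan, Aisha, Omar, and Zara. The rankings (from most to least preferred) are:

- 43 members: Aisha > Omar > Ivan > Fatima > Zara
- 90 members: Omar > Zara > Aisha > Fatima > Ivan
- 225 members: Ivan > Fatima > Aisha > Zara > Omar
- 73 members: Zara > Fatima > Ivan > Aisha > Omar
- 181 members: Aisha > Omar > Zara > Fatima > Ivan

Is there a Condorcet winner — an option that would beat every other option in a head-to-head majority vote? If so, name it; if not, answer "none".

Aisha vs Fatima: 314–298 for Aisha.
Aisha vs Ivan: 314–298 for Aisha.
Aisha vs Omar: 522–90 for Aisha.
Aisha vs Zara: 449–163 for Aisha.
Aisha beats every other option head-to-head.

Aisha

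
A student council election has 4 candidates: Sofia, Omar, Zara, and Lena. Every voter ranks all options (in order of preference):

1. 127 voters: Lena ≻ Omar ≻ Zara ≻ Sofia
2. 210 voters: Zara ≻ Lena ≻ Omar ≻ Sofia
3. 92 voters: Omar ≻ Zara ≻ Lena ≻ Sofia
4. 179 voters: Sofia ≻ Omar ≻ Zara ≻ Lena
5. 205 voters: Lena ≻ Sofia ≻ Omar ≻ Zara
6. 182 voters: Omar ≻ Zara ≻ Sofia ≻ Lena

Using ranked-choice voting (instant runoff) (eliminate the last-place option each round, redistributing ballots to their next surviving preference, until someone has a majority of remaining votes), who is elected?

Lena

Round 1: Sofia 179, Omar 274, Zara 210, Lena 332. Eliminate Sofia.
Round 2: Omar 453, Zara 210, Lena 332. Eliminate Zara.
Round 3: Omar 453, Lena 542. Lena has a majority.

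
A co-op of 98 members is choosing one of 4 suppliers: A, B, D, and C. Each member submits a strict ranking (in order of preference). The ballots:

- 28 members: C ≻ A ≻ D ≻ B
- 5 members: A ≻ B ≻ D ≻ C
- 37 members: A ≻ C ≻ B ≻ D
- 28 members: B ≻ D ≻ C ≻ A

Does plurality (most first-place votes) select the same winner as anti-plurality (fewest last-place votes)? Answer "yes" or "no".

Plurality — first-place votes: A 42, B 28, D 0, C 28. Winner: A.
Anti-plurality — last-place votes: A 28, B 28, D 37, C 5. Winner: C.
The two methods disagree.

no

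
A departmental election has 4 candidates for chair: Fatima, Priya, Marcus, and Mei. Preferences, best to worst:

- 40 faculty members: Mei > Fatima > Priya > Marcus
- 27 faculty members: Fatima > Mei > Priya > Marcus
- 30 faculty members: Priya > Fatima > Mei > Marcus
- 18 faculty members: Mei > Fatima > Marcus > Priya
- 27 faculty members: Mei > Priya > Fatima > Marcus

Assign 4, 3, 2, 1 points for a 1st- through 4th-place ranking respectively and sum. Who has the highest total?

Fatima: 40·3 + 27·4 + 30·3 + 18·3 + 27·2 = 426
Priya: 40·2 + 27·2 + 30·4 + 18·1 + 27·3 = 353
Marcus: 40·1 + 27·1 + 30·1 + 18·2 + 27·1 = 160
Mei: 40·4 + 27·3 + 30·2 + 18·4 + 27·4 = 481
Mei has the highest Borda score (481).

Mei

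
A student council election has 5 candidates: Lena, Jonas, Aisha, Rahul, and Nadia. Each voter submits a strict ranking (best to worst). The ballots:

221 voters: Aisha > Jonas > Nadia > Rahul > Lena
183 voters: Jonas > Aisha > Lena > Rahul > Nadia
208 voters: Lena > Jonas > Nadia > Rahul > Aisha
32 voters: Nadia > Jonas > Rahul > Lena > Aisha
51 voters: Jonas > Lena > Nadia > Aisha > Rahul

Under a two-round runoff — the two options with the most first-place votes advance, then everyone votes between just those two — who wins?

Round 1 first-place votes: Lena 208, Jonas 234, Aisha 221, Rahul 0, Nadia 32.
Jonas and Aisha advance.
Runoff: Jonas is preferred to Aisha by 474 voters; Aisha by 221.
Jonas wins the runoff.

Jonas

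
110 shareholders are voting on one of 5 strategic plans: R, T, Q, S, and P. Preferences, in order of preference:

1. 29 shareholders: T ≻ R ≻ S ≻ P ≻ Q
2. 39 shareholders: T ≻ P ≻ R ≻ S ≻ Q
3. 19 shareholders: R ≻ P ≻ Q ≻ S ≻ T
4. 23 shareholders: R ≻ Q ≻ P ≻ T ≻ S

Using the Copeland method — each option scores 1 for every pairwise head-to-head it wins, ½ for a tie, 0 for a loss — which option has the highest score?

T

R: beats Q, S, and P; loses to T → score 3.
T: beats R, Q, S, and P → score 4.
Q: loses to R, T, S, and P → score 0.
S: beats Q; loses to R, T, and P → score 1.
P: beats Q and S; loses to R and T → score 2.
T has the best pairwise record.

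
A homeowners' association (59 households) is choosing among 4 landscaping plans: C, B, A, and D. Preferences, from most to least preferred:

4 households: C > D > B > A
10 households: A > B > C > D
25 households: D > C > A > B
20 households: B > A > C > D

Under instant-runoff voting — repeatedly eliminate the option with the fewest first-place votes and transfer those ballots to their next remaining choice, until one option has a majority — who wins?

B

Round 1: C 4, B 20, A 10, D 25. Eliminate C.
Round 2: B 20, A 10, D 29. Eliminate A.
Round 3: B 30, D 29. B has a majority.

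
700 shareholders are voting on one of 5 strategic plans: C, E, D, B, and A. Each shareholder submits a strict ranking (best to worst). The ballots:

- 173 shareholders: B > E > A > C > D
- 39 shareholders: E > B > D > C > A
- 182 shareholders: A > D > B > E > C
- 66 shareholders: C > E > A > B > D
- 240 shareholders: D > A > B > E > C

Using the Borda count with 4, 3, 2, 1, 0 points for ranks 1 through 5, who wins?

A

C: 173·1 + 39·1 + 182·0 + 66·4 + 240·0 = 476
E: 173·3 + 39·4 + 182·1 + 66·3 + 240·1 = 1295
D: 173·0 + 39·2 + 182·3 + 66·0 + 240·4 = 1584
B: 173·4 + 39·3 + 182·2 + 66·1 + 240·2 = 1719
A: 173·2 + 39·0 + 182·4 + 66·2 + 240·3 = 1926
A has the highest Borda score (1926).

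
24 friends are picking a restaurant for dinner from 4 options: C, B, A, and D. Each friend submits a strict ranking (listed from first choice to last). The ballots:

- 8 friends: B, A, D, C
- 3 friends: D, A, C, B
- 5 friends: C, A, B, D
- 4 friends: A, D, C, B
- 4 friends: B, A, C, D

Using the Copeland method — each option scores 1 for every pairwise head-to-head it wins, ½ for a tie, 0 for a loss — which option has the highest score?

A

C: ties B; loses to A and D → score 0.5.
B: beats D; ties C and A → score 2.
A: beats C and D; ties B → score 2.5.
D: beats C; loses to B and A → score 1.
A has the best pairwise record.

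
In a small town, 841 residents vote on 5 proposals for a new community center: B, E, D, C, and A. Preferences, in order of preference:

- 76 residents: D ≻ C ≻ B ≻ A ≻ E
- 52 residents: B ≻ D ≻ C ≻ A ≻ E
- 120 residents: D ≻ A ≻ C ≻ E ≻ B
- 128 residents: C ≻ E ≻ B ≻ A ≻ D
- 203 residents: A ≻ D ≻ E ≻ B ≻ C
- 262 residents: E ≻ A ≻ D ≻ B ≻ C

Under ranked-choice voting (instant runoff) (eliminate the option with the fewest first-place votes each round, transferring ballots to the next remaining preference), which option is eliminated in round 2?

C

Round 1: B 52, E 262, D 196, C 128, A 203. Eliminate B.
Round 2: E 262, D 248, C 128, A 203. Eliminate C.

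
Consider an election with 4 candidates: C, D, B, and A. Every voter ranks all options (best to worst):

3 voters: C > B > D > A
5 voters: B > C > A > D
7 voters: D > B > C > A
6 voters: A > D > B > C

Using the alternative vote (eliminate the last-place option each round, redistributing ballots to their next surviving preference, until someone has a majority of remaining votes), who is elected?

Round 1: C 3, D 7, B 5, A 6. Eliminate C.
Round 2: D 7, B 8, A 6. Eliminate A.
Round 3: D 13, B 8. D has a majority.

D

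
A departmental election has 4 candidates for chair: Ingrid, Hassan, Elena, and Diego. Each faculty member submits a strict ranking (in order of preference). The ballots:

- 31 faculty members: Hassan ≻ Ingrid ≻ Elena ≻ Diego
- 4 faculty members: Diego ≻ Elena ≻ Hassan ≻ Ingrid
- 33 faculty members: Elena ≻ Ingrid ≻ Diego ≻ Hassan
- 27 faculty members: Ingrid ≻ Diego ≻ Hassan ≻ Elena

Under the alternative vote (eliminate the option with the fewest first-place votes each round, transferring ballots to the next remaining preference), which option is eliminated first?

Round 1: Ingrid 27, Hassan 31, Elena 33, Diego 4. Eliminate Diego.

Diego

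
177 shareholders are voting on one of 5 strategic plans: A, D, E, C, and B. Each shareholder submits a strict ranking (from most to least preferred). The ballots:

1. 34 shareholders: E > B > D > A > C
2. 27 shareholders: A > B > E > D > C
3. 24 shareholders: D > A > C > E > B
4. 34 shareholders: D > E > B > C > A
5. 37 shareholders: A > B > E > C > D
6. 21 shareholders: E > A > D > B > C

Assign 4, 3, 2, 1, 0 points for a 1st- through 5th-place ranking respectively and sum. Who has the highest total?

A: 34·1 + 27·4 + 24·3 + 34·0 + 37·4 + 21·3 = 425
D: 34·2 + 27·1 + 24·4 + 34·4 + 37·0 + 21·2 = 369
E: 34·4 + 27·2 + 24·1 + 34·3 + 37·2 + 21·4 = 474
C: 34·0 + 27·0 + 24·2 + 34·1 + 37·1 + 21·0 = 119
B: 34·3 + 27·3 + 24·0 + 34·2 + 37·3 + 21·1 = 383
E has the highest Borda score (474).

E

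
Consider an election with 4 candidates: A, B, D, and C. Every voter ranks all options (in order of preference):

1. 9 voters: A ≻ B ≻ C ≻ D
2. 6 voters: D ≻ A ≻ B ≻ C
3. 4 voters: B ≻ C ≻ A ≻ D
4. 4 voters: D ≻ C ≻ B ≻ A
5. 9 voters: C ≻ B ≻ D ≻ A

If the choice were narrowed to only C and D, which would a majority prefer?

Voters preferring C to D: 22; preferring D to C: 10.
C wins the head-to-head.

C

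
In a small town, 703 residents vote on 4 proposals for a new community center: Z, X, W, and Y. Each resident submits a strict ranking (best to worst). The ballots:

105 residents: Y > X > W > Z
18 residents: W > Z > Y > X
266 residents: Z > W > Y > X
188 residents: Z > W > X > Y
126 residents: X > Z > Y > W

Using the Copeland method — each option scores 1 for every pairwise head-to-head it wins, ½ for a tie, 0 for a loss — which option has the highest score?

Z

Z: beats X, W, and Y → score 3.
X: loses to Z, W, and Y → score 0.
W: beats X and Y; loses to Z → score 2.
Y: beats X; loses to Z and W → score 1.
Z has the best pairwise record.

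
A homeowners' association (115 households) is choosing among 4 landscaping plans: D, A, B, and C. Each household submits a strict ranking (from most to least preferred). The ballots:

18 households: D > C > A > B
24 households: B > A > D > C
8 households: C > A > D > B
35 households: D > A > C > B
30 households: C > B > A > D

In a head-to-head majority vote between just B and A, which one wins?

A

Voters preferring B to A: 54; preferring A to B: 61.
A wins the head-to-head.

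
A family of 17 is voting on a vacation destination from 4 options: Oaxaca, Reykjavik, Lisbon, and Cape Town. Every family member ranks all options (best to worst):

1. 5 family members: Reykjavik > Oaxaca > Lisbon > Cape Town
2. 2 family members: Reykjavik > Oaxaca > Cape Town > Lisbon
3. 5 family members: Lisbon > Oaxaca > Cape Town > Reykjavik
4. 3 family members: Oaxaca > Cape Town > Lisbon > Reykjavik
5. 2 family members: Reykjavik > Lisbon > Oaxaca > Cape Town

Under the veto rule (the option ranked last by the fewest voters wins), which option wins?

Oaxaca

Last-place votes: Oaxaca 0, Reykjavik 8, Lisbon 2, Cape Town 7.
Oaxaca is ranked last by the fewest voters, so Oaxaca wins.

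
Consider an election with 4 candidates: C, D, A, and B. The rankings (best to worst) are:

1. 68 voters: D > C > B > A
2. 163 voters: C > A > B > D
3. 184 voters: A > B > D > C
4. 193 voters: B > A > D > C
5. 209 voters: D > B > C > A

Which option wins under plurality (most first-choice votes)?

D

First-place votes: C 163, D 277, A 184, B 193.
D has the most first-place votes.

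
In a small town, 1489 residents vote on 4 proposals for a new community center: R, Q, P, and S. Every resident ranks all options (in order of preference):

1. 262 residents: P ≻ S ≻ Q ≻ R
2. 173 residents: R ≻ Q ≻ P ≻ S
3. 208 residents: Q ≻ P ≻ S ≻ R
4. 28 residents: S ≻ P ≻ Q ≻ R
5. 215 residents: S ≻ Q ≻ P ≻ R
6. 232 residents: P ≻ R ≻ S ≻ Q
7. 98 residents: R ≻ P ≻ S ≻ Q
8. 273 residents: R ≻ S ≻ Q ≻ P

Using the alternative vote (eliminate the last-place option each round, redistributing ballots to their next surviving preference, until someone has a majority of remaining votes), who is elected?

Round 1: R 544, Q 208, P 494, S 243. Eliminate Q.
Round 2: R 544, P 702, S 243. Eliminate S.
Round 3: R 544, P 945. P has a majority.

P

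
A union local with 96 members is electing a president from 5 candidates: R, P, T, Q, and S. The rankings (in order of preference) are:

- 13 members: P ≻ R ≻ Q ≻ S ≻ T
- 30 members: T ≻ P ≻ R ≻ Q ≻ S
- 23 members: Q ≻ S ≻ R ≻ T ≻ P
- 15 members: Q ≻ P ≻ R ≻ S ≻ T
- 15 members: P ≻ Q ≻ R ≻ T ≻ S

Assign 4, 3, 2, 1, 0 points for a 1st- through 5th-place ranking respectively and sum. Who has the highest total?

R: 13·3 + 30·2 + 23·2 + 15·2 + 15·2 = 205
P: 13·4 + 30·3 + 23·0 + 15·3 + 15·4 = 247
T: 13·0 + 30·4 + 23·1 + 15·0 + 15·1 = 158
Q: 13·2 + 30·1 + 23·4 + 15·4 + 15·3 = 253
S: 13·1 + 30·0 + 23·3 + 15·1 + 15·0 = 97
Q has the highest Borda score (253).

Q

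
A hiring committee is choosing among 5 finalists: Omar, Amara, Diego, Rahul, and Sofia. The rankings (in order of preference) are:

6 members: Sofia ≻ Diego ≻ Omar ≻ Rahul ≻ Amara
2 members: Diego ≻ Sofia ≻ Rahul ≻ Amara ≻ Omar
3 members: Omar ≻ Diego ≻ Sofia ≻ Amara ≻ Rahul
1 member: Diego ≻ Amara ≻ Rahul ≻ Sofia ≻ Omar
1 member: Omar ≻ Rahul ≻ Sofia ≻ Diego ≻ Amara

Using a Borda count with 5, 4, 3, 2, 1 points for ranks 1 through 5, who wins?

Diego

Omar: 6·3 + 2·1 + 3·5 + 1·1 + 1·5 = 41
Amara: 6·1 + 2·2 + 3·2 + 1·4 + 1·1 = 21
Diego: 6·4 + 2·5 + 3·4 + 1·5 + 1·2 = 53
Rahul: 6·2 + 2·3 + 3·1 + 1·3 + 1·4 = 28
Sofia: 6·5 + 2·4 + 3·3 + 1·2 + 1·3 = 52
Diego has the highest Borda score (53).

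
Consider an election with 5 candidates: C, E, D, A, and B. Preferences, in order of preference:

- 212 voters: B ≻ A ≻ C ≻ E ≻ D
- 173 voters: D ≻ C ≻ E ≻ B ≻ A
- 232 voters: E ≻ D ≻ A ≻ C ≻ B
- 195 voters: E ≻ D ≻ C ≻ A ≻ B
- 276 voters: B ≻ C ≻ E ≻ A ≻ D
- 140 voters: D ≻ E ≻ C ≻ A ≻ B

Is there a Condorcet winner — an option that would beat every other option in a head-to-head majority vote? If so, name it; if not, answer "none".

Checking pairwise contests:
D beats C 740–488.
C beats E 661–567.
E beats D 915–313.
C beats A 784–444.
C beats B 740–488.
Every option loses at least one head-to-head, so there is no Condorcet winner.

none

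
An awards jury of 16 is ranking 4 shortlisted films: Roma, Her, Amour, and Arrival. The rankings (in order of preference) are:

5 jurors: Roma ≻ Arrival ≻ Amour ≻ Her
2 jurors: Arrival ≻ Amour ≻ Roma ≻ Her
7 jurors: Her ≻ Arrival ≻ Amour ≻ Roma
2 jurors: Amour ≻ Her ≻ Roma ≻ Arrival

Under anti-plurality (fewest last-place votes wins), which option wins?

Last-place votes: Roma 7, Her 7, Amour 0, Arrival 2.
Amour is ranked last by the fewest voters, so Amour wins.

Amour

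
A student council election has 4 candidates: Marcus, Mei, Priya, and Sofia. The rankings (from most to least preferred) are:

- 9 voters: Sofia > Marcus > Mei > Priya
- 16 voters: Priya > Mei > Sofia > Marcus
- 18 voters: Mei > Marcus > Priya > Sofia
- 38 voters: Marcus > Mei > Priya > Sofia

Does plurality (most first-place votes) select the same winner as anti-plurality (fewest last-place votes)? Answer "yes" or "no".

Plurality — first-place votes: Marcus 38, Mei 18, Priya 16, Sofia 9. Winner: Marcus.
Anti-plurality — last-place votes: Marcus 16, Mei 0, Priya 9, Sofia 56. Winner: Mei.
The two methods disagree.

no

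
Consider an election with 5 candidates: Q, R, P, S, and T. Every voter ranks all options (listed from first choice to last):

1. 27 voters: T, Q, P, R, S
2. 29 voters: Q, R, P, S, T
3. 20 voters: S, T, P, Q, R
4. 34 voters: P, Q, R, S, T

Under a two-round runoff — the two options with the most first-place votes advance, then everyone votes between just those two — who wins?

Q

Round 1 first-place votes: Q 29, R 0, P 34, S 20, T 27.
P and Q advance.
Runoff: P is preferred to Q by 54 voters; Q by 56.
Q wins the runoff.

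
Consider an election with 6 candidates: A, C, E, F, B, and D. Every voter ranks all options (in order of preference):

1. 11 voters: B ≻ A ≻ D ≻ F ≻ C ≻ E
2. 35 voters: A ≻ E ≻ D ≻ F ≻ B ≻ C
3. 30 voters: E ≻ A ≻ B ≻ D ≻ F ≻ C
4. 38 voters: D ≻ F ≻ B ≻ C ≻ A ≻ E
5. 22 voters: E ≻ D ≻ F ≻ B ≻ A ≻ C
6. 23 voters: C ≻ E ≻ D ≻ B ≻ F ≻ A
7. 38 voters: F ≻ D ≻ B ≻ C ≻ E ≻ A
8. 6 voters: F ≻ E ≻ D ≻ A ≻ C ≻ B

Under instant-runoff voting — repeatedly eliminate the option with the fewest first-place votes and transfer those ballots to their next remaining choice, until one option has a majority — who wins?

Round 1: A 35, C 23, E 52, F 44, B 11, D 38. Eliminate B.
Round 2: A 46, C 23, E 52, F 44, D 38. Eliminate C.
Round 3: A 46, E 75, F 44, D 38. Eliminate D.
Round 4: A 46, E 75, F 82. Eliminate A.
Round 5: E 110, F 93. E has a majority.

E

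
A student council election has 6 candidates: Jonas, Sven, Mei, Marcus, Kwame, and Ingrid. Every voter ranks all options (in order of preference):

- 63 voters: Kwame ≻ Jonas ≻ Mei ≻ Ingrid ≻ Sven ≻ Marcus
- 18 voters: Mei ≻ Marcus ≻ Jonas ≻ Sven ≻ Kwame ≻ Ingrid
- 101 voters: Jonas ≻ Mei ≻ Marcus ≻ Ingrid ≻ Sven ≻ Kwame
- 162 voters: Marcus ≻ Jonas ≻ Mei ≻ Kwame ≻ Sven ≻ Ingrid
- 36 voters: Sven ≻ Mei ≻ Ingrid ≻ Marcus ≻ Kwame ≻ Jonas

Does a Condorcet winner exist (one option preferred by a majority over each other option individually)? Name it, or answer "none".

none

Checking pairwise contests:
Marcus beats Jonas 216–164.
Jonas beats Sven 344–36.
Jonas beats Mei 326–54.
Mei beats Marcus 218–162.
Jonas beats Kwame 281–99.
Jonas beats Ingrid 344–36.
Every option loses at least one head-to-head, so there is no Condorcet winner.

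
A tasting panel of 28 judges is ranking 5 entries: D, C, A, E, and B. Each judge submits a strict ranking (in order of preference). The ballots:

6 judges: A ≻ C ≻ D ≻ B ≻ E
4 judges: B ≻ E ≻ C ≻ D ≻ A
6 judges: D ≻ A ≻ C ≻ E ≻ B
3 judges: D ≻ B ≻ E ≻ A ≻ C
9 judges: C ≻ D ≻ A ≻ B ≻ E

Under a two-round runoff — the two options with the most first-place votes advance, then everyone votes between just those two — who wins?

Round 1 first-place votes: D 9, C 9, A 6, E 0, B 4.
D and C advance.
Runoff: D is preferred to C by 9 voters; C by 19.
C wins the runoff.

C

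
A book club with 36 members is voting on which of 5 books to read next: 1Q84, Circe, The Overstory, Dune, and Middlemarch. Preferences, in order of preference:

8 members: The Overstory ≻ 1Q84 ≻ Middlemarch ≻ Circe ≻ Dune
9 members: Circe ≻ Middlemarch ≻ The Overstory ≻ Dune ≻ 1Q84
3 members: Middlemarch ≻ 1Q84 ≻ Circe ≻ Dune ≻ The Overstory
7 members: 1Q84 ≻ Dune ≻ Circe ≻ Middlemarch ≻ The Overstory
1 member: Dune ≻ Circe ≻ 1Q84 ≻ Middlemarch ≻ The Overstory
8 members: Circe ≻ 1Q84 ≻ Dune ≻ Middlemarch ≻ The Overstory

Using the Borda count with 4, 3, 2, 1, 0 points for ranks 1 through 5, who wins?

Circe

1Q84: 8·3 + 9·0 + 3·3 + 7·4 + 1·2 + 8·3 = 87
Circe: 8·1 + 9·4 + 3·2 + 7·2 + 1·3 + 8·4 = 99
The Overstory: 8·4 + 9·2 + 3·0 + 7·0 + 1·0 + 8·0 = 50
Dune: 8·0 + 9·1 + 3·1 + 7·3 + 1·4 + 8·2 = 53
Middlemarch: 8·2 + 9·3 + 3·4 + 7·1 + 1·1 + 8·1 = 71
Circe has the highest Borda score (99).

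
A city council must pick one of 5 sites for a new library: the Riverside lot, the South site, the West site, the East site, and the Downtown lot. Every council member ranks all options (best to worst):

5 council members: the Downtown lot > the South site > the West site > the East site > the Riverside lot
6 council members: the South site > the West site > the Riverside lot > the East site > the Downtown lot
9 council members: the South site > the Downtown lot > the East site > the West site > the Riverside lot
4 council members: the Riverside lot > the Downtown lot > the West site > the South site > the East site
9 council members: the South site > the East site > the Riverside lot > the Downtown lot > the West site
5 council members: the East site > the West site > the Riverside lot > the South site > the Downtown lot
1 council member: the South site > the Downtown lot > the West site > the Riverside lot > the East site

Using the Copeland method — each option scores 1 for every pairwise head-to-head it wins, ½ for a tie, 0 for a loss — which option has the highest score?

the South site

the Riverside lot: beats the Downtown lot; loses to the South site, the West site, and the East site → score 1.
the South site: beats the Riverside lot, the West site, the East site, and the Downtown lot → score 4.
the West site: beats the Riverside lot; loses to the South site, the East site, and the Downtown lot → score 1.
the East site: beats the Riverside lot, the West site, and the Downtown lot; loses to the South site → score 3.
the Downtown lot: beats the West site; loses to the Riverside lot, the South site, and the East site → score 1.
the South site has the best pairwise record.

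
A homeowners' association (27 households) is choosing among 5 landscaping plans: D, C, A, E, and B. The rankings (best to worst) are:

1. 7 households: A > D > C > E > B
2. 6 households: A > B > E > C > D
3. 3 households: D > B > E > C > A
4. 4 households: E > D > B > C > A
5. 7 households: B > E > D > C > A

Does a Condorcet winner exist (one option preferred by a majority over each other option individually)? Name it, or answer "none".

none

Checking pairwise contests:
E beats D 17–10.
D beats C 21–6.
D beats A 14–13.
B beats E 16–11.
D beats B 14–13.
Every option loses at least one head-to-head, so there is no Condorcet winner.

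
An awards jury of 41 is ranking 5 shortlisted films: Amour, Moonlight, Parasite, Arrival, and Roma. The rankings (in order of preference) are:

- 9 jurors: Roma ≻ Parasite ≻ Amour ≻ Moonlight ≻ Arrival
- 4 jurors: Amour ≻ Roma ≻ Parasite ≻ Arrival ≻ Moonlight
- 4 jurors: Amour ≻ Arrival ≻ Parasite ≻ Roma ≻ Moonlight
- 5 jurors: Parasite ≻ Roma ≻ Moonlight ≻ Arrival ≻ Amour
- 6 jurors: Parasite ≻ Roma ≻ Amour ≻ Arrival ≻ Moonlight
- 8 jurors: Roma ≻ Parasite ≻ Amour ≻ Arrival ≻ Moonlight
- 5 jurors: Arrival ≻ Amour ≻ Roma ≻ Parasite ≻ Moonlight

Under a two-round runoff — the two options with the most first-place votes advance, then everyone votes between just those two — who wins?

Roma

Round 1 first-place votes: Amour 8, Moonlight 0, Parasite 11, Arrival 5, Roma 17.
Roma and Parasite advance.
Runoff: Roma is preferred to Parasite by 26 voters; Parasite by 15.
Roma wins the runoff.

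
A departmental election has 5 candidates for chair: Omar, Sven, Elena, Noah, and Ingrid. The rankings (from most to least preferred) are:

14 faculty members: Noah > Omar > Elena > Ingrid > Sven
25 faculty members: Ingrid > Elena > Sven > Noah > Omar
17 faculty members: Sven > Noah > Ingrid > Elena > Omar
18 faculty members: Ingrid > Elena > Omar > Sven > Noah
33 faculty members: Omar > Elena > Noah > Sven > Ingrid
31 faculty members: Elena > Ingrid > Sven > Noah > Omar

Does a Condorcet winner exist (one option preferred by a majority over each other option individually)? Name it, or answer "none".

Elena vs Omar: 91–47 for Elena.
Elena vs Sven: 121–17 for Elena.
Elena vs Noah: 107–31 for Elena.
Elena vs Ingrid: 78–60 for Elena.
Elena beats every other option head-to-head.

Elena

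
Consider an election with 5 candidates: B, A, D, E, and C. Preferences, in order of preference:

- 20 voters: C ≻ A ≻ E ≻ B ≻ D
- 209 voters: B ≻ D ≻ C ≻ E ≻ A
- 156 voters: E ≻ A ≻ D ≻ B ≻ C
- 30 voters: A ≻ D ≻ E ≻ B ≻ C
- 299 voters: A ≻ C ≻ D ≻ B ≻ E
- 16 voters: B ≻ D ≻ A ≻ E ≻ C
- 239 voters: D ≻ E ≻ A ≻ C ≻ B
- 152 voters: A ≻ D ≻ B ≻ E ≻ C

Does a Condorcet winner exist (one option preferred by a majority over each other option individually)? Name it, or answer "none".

none

Checking pairwise contests:
A beats B 896–225.
E beats A 604–517.
A beats D 657–464.
B beats E 676–445.
B beats C 563–558.
Every option loses at least one head-to-head, so there is no Condorcet winner.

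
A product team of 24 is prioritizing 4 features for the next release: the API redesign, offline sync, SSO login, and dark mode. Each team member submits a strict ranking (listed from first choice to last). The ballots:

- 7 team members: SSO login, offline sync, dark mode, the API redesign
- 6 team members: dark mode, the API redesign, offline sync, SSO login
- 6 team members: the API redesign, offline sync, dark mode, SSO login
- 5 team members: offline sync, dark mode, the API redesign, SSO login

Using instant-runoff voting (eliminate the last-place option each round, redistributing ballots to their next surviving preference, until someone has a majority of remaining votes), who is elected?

dark mode

Round 1: the API redesign 6, offline sync 5, SSO login 7, dark mode 6. Eliminate offline sync.
Round 2: the API redesign 6, SSO login 7, dark mode 11. Eliminate the API redesign.
Round 3: SSO login 7, dark mode 17. Dark mode has a majority.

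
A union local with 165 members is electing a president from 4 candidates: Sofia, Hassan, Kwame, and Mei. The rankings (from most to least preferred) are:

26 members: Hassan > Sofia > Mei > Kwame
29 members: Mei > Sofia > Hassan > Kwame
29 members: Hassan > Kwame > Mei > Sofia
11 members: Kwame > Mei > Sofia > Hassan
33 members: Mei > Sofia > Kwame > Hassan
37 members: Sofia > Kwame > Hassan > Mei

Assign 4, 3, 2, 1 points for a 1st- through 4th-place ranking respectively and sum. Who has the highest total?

Sofia

Sofia: 26·3 + 29·3 + 29·1 + 11·2 + 33·3 + 37·4 = 463
Hassan: 26·4 + 29·2 + 29·4 + 11·1 + 33·1 + 37·2 = 396
Kwame: 26·1 + 29·1 + 29·3 + 11·4 + 33·2 + 37·3 = 363
Mei: 26·2 + 29·4 + 29·2 + 11·3 + 33·4 + 37·1 = 428
Sofia has the highest Borda score (463).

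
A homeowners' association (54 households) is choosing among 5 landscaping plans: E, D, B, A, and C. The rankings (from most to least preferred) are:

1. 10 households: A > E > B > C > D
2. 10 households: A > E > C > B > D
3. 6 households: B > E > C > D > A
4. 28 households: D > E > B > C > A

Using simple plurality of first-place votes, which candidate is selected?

D

First-place votes: E 0, D 28, B 6, A 20, C 0.
D has the most first-place votes.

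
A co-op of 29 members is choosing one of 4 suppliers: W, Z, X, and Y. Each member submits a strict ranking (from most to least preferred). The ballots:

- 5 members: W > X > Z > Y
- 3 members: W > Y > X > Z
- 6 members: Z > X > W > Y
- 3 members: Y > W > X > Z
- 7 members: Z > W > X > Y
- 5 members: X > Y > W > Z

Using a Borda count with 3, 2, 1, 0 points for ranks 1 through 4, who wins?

W

W: 5·3 + 3·3 + 6·1 + 3·2 + 7·2 + 5·1 = 55
Z: 5·1 + 3·0 + 6·3 + 3·0 + 7·3 + 5·0 = 44
X: 5·2 + 3·1 + 6·2 + 3·1 + 7·1 + 5·3 = 50
Y: 5·0 + 3·2 + 6·0 + 3·3 + 7·0 + 5·2 = 25
W has the highest Borda score (55).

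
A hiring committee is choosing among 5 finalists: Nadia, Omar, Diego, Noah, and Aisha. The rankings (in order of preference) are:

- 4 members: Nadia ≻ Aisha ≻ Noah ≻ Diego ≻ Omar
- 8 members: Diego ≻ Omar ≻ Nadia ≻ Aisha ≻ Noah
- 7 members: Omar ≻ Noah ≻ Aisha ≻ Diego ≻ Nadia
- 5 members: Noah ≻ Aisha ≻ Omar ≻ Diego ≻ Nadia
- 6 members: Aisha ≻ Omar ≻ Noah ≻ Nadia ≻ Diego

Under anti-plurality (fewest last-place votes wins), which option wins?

Aisha

Last-place votes: Nadia 12, Omar 4, Diego 6, Noah 8, Aisha 0.
Aisha is ranked last by the fewest voters, so Aisha wins.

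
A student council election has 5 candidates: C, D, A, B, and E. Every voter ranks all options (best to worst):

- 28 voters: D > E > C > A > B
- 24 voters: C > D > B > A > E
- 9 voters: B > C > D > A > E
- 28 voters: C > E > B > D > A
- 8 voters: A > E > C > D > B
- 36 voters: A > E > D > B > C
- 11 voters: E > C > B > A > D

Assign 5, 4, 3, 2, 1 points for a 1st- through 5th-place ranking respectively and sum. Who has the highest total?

C: 28·3 + 24·5 + 9·4 + 28·5 + 8·3 + 36·1 + 11·4 = 484
D: 28·5 + 24·4 + 9·3 + 28·2 + 8·2 + 36·3 + 11·1 = 454
A: 28·2 + 24·2 + 9·2 + 28·1 + 8·5 + 36·5 + 11·2 = 392
B: 28·1 + 24·3 + 9·5 + 28·3 + 8·1 + 36·2 + 11·3 = 342
E: 28·4 + 24·1 + 9·1 + 28·4 + 8·4 + 36·4 + 11·5 = 488
E has the highest Borda score (488).

E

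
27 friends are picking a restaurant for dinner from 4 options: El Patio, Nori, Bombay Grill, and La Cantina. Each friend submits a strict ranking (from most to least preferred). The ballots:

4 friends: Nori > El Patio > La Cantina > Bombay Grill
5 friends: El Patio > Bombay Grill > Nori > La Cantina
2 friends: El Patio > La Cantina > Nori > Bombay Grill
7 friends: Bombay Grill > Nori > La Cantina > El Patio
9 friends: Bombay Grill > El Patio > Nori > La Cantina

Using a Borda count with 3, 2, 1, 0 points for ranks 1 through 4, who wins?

Bombay Grill

El Patio: 4·2 + 5·3 + 2·3 + 7·0 + 9·2 = 47
Nori: 4·3 + 5·1 + 2·1 + 7·2 + 9·1 = 42
Bombay Grill: 4·0 + 5·2 + 2·0 + 7·3 + 9·3 = 58
La Cantina: 4·1 + 5·0 + 2·2 + 7·1 + 9·0 = 15
Bombay Grill has the highest Borda score (58).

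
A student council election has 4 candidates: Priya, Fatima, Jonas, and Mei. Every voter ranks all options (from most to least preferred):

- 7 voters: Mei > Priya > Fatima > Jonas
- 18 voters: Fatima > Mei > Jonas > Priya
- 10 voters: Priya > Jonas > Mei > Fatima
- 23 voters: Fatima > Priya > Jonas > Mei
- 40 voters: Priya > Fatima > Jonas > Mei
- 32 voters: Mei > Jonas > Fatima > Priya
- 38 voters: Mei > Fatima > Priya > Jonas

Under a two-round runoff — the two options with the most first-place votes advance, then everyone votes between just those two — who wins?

Mei

Round 1 first-place votes: Priya 50, Fatima 41, Jonas 0, Mei 77.
Mei and Priya advance.
Runoff: Mei is preferred to Priya by 95 voters; Priya by 73.
Mei wins the runoff.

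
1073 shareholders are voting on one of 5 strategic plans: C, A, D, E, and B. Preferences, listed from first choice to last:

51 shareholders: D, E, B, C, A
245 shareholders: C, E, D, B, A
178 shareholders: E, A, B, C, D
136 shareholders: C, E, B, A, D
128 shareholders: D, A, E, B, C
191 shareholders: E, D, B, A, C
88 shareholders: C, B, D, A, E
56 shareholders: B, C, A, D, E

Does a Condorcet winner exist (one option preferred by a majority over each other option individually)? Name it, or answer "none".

E

E vs C: 548–525 for E.
E vs A: 801–272 for E.
E vs D: 750–323 for E.
E vs B: 929–144 for E.
E beats every other option head-to-head.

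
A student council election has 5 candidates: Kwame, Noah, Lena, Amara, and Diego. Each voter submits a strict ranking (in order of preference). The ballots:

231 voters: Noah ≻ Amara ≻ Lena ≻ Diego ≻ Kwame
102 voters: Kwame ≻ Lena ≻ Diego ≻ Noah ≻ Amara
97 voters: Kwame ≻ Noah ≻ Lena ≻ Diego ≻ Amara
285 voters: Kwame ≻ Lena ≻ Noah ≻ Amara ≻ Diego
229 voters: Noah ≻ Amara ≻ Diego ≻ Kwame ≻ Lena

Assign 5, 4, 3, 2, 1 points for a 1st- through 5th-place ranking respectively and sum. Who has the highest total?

Kwame: 231·1 + 102·5 + 97·5 + 285·5 + 229·2 = 3109
Noah: 231·5 + 102·2 + 97·4 + 285·3 + 229·5 = 3747
Lena: 231·3 + 102·4 + 97·3 + 285·4 + 229·1 = 2761
Amara: 231·4 + 102·1 + 97·1 + 285·2 + 229·4 = 2609
Diego: 231·2 + 102·3 + 97·2 + 285·1 + 229·3 = 1934
Noah has the highest Borda score (3747).

Noah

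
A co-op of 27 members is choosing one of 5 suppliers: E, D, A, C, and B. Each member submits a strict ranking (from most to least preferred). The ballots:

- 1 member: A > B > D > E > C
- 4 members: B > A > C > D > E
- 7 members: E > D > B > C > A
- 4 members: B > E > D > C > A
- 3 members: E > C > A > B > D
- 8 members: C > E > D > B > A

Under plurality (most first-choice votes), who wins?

First-place votes: E 10, D 0, A 1, C 8, B 8.
E has the most first-place votes.

E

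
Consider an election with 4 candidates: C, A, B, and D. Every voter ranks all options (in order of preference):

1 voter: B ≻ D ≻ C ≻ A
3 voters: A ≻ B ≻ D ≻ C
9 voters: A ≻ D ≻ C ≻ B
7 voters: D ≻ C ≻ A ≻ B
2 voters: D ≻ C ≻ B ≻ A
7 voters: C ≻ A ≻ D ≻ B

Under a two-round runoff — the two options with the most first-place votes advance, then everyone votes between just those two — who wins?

A

Round 1 first-place votes: C 7, A 12, B 1, D 9.
A and D advance.
Runoff: A is preferred to D by 19 voters; D by 10.
A wins the runoff.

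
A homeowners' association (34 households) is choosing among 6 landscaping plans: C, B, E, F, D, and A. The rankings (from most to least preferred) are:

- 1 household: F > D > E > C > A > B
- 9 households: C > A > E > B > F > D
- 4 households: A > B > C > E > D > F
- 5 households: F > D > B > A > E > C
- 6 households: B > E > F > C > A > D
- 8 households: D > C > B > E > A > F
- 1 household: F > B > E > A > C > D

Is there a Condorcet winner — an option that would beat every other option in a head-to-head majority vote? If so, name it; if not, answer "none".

C

C vs B: 18–16 for C.
C vs E: 21–13 for C.
C vs F: 21–13 for C.
C vs D: 20–14 for C.
C vs A: 24–10 for C.
C beats every other option head-to-head.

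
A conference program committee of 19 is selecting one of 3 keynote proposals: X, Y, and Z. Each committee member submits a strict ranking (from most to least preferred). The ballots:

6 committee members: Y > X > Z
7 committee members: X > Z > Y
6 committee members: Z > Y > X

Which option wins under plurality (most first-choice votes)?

First-place votes: X 7, Y 6, Z 6.
X has the most first-place votes.

X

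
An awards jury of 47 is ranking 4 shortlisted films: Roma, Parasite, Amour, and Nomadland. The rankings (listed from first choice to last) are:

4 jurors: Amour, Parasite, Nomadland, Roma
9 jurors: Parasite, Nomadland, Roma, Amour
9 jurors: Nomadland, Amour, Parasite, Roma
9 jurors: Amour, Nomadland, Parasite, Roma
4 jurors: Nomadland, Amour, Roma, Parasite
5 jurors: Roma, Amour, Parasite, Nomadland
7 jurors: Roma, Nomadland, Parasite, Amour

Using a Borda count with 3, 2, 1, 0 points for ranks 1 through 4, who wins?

Nomadland

Roma: 4·0 + 9·1 + 9·0 + 9·0 + 4·1 + 5·3 + 7·3 = 49
Parasite: 4·2 + 9·3 + 9·1 + 9·1 + 4·0 + 5·1 + 7·1 = 65
Amour: 4·3 + 9·0 + 9·2 + 9·3 + 4·2 + 5·2 + 7·0 = 75
Nomadland: 4·1 + 9·2 + 9·3 + 9·2 + 4·3 + 5·0 + 7·2 = 93
Nomadland has the highest Borda score (93).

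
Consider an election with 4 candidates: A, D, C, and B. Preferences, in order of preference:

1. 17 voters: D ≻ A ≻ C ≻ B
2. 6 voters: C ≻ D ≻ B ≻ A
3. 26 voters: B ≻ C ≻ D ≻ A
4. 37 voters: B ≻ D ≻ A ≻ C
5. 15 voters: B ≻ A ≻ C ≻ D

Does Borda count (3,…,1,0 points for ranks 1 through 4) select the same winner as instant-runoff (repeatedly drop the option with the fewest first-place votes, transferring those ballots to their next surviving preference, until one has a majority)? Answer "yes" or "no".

Borda — scores: A 101, D 163, C 102, B 240. Winner: B.
Instant-runoff — R1 A 0, D 17, C 6, B 78 (B winner). Winner: B.
The two methods agree.

yes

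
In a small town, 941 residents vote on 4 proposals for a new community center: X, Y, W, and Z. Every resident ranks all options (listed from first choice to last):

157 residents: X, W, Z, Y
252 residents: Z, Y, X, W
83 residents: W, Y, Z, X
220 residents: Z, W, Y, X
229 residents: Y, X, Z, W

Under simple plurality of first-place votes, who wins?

First-place votes: X 157, Y 229, W 83, Z 472.
Z has the most first-place votes.

Z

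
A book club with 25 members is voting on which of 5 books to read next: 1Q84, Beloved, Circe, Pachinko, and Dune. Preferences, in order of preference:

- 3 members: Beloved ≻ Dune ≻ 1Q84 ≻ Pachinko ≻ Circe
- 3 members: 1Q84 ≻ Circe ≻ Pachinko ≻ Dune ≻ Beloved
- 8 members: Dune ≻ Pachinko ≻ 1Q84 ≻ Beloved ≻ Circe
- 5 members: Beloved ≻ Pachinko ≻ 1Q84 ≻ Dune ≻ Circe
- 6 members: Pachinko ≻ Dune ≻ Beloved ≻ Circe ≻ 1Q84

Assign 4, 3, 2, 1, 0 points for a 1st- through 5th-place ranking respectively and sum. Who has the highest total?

1Q84: 3·2 + 3·4 + 8·2 + 5·2 + 6·0 = 44
Beloved: 3·4 + 3·0 + 8·1 + 5·4 + 6·2 = 52
Circe: 3·0 + 3·3 + 8·0 + 5·0 + 6·1 = 15
Pachinko: 3·1 + 3·2 + 8·3 + 5·3 + 6·4 = 72
Dune: 3·3 + 3·1 + 8·4 + 5·1 + 6·3 = 67
Pachinko has the highest Borda score (72).

Pachinko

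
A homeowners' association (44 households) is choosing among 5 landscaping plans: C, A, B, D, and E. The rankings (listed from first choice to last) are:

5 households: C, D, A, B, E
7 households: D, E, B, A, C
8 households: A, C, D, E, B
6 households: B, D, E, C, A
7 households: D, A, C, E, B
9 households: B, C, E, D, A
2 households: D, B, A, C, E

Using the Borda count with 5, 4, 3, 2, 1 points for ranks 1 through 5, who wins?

C: 5·5 + 7·1 + 8·4 + 6·2 + 7·3 + 9·4 + 2·2 = 137
A: 5·3 + 7·2 + 8·5 + 6·1 + 7·4 + 9·1 + 2·3 = 118
B: 5·2 + 7·3 + 8·1 + 6·5 + 7·1 + 9·5 + 2·4 = 129
D: 5·4 + 7·5 + 8·3 + 6·4 + 7·5 + 9·2 + 2·5 = 166
E: 5·1 + 7·4 + 8·2 + 6·3 + 7·2 + 9·3 + 2·1 = 110
D has the highest Borda score (166).

D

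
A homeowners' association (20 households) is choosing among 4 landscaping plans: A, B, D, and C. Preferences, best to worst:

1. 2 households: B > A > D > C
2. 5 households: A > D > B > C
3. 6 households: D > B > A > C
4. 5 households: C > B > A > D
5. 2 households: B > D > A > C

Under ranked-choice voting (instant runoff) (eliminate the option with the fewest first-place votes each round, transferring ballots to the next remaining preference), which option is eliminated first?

Round 1: A 5, B 4, D 6, C 5. Eliminate B.

B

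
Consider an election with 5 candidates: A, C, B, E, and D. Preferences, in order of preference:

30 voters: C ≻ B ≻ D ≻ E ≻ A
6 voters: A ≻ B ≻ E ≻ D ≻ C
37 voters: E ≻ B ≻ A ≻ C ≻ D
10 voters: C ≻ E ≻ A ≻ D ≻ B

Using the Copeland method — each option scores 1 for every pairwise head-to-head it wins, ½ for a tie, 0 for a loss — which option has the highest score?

A: beats C and D; loses to B and E → score 2.
C: beats D; loses to A, B, and E → score 1.
B: beats A, C, and D; loses to E → score 3.
E: beats A, C, B, and D → score 4.
D: loses to A, C, B, and E → score 0.
E has the best pairwise record.

E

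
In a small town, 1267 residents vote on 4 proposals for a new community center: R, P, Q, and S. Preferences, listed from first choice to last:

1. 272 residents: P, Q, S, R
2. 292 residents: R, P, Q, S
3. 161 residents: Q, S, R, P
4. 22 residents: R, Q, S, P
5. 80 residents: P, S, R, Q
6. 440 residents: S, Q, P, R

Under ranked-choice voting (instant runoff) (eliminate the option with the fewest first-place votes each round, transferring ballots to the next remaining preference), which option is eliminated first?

Q

Round 1: R 314, P 352, Q 161, S 440. Eliminate Q.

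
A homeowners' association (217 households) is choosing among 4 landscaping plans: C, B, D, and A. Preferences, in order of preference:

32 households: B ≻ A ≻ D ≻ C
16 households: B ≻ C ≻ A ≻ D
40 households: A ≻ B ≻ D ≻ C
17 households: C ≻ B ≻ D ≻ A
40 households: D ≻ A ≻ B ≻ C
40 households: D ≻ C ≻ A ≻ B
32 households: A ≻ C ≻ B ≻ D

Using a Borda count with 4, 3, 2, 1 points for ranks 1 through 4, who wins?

C: 32·1 + 16·3 + 40·1 + 17·4 + 40·1 + 40·3 + 32·3 = 444
B: 32·4 + 16·4 + 40·3 + 17·3 + 40·2 + 40·1 + 32·2 = 547
D: 32·2 + 16·1 + 40·2 + 17·2 + 40·4 + 40·4 + 32·1 = 546
A: 32·3 + 16·2 + 40·4 + 17·1 + 40·3 + 40·2 + 32·4 = 633
A has the highest Borda score (633).

A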